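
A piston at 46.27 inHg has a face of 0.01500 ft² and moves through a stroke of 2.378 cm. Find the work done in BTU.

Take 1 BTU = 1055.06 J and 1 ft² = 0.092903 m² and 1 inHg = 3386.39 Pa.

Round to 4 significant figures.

0.004921 BTU

46.27 inHg → 156688 Pa
0.01500 ft² → 0.00139354 m²
F = P × A = 156688 × 0.00139354 = 218.351 N
2.378 cm → 0.02378 m
W = F × d = 218.351 × 0.02378 = 5.19239 J
In BTU: 5.19239 / 1055.06 = 0.00492142 BTU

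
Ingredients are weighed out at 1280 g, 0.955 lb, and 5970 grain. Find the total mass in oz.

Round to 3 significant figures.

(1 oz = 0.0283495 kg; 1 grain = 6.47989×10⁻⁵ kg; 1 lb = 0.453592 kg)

74.1 oz

1280 g × 0.001 = 1.28 kg
0.955 lb × 0.453592 = 0.43318 kg
5970 grain × 6.47989×10⁻⁵ = 0.386849 kg
Combined: 1.28 + 0.43318 + 0.386849 = 2.10003 kg
In oz: 2.10003 / 0.0283495 = 74.0764 oz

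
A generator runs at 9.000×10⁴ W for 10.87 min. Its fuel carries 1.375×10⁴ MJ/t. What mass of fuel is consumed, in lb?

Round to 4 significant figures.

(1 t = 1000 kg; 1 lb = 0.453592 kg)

9.411 lb

10.87 min → 652.2 s
E = P × t = 90000 × 652.2 = 5.8698×10⁷ J
1.375×10⁴ MJ/t → 1.375×10⁷ J/kg
m = E / e_s = 5.8698×10⁷ / 1.375×10⁷ = 4.26895 kg
In lb: 4.26895 / 0.453592 = 9.41143 lb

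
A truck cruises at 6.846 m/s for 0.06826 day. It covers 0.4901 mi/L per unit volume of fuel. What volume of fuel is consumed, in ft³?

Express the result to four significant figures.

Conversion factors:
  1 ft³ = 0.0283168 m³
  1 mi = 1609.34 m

0.06826 day → 5897.66 s
d = v × t = 6.846 × 5897.66 = 40375.4 m
0.4901 mi/L → 788738 m/m³
V = d / (distance per unit fuel) = 40375.4 / 788738 = 0.0511899 m³
In ft³: 0.0511899 / 0.0283168 = 1.80776 ft³

1.808 ft³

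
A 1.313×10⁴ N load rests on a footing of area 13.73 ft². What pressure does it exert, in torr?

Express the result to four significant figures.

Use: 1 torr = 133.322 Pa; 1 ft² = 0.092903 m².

13.73 ft² × 0.092903 → 1.27556 m²
P = F / A = 13130 N / 1.27556 m² = 10293.5 Pa
10293.5 Pa ÷ (133.322 Pa/torr) = 77.2078 torr

77.21 torr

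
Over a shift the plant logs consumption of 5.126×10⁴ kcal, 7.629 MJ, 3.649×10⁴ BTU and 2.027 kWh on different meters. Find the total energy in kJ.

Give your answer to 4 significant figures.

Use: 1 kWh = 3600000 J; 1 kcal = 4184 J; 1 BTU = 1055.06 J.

2.679×10⁵ kJ

5.126×10⁴ kcal × 4184 → 2.14472×10⁸ J
7.629 MJ × 1000000 → 7.629×10⁶ J
3.649×10⁴ BTU × 1055.06 → 3.84991×10⁷ J
2.027 kWh × 3600000 → 7.2972×10⁶ J
Total: 2.14472×10⁸ + 7.629×10⁶ + 3.84991×10⁷ + 7.2972×10⁶ = 2.67897×10⁸ J
In kJ: 2.67897×10⁸ / 1000 = 267897 kJ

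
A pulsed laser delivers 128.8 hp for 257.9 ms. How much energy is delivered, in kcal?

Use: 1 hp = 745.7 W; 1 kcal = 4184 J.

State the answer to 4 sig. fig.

128.8 hp × 745.7 → 96046.2 W
257.9 ms × 0.001 → 0.2579 s
E = P × t = 96046.2 W × 0.2579 s = 24770.3 J
24770.3 J ÷ (4184 J/kcal) = 5.92024 kcal

5.920 kcal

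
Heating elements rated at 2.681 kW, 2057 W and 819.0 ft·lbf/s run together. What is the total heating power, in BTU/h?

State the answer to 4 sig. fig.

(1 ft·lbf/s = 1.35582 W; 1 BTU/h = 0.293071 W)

1.996×10⁴ BTU/h

2.681 kW × 1000 → 2681 W
2057 W (already W)
819.0 ft·lbf/s × 1.35582 → 1110.42 W
Combined: 2681 + 2057 + 1110.42 = 5848.42 W
In BTU/h: 5848.42 / 0.293071 = 19955.6 BTU/h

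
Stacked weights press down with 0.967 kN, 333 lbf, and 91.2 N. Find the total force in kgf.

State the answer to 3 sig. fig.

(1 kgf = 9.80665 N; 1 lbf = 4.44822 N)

259 kgf

0.967 kN × 1000 = 967 N
333 lbf × 4.44822 = 1481.26 N
91.2 N (already N)
Combined: 967 + 1481.26 + 91.2 = 2539.46 N
In kgf: 2539.46 / 9.80665 = 258.953 kgf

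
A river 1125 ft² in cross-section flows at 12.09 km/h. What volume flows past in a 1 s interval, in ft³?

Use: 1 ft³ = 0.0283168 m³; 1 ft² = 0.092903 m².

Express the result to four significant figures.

12.09 km/h × (1/3.6) → 3.35833 m/s
1125 ft² × 0.092903 → 104.516 m²
V = v × A × t = 3.35833 m/s × 104.516 m² × 1 s = 350.999 m³
350.999 m³ ÷ (0.0283168 m³/ft³) = 12395.4 ft³

1.240×10⁴ ft³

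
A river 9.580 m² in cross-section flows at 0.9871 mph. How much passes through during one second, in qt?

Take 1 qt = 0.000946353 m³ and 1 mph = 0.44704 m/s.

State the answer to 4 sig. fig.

0.9871 mph × 0.44704 → 0.441273 m/s
V = v × A × t = 0.441273 m/s × 9.58 m² × 1 s = 4.2274 m³
4.2274 m³ ÷ (0.000946353 m³/qt) = 4467.04 qt

4467 qt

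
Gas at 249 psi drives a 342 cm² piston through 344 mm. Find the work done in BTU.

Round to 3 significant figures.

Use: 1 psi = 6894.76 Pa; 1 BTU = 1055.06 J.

249 psi → 1.7168×10⁶ Pa
342 cm² → 0.0342 m²
F = P × A = 1.7168×10⁶ × 0.0342 = 58714.6 N
344 mm → 0.344 m
W = F × d = 58714.6 × 0.344 = 20197.8 J
In BTU: 20197.8 / 1055.06 = 19.1437 BTU

19.1 BTU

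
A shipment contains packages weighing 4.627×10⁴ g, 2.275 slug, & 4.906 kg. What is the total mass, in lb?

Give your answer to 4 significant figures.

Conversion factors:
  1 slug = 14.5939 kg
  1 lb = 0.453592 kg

4.627×10⁴ g × 0.001 = 46.27 kg
2.275 slug × 14.5939 = 33.2011 kg
4.906 kg (already kg)
Combined: 46.27 + 33.2011 + 4.906 = 84.3771 kg
In lb: 84.3771 / 0.453592 = 186.02 lb

186.0 lb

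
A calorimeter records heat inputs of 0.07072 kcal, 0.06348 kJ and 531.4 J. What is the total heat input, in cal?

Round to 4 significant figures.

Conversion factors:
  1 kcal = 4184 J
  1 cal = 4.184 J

212.9 cal

0.07072 kcal × 4184 → 295.892 J
0.06348 kJ × 1000 → 63.48 J
531.4 J (already J)
Sum: 295.892 + 63.48 + 531.4 = 890.772 J
In cal: 890.772 / 4.184 = 212.9 cal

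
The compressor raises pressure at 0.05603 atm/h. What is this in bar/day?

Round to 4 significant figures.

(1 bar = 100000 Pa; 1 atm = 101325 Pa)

1.363 bar/day

0.05603 atm/h × 101325 Pa/atm ÷ 3600 s/h = 1.57701 Pa/s
1.57701 Pa/s ÷ 100000 Pa/bar × 86400 s/day = 1.36254 bar/day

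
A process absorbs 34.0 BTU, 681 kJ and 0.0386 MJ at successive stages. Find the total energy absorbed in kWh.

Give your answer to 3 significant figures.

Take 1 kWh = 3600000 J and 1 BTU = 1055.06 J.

0.210 kWh

34.0 BTU × 1055.06 → 35872 J
681 kJ × 1000 → 681000 J
0.0386 MJ × 1000000 → 38600 J
Total: 35872 + 681000 + 38600 = 755472 J
In kWh: 755472 / 3600000 = 0.209853 kWh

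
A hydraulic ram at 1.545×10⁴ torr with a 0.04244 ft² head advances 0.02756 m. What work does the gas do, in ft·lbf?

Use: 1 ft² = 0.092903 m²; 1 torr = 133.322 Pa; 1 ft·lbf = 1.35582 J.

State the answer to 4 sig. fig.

165.1 ft·lbf

1.545×10⁴ torr → 2.05982×10⁶ Pa
0.04244 ft² → 0.0039428 m²
F = P × A = 2.05982×10⁶ × 0.0039428 = 8121.46 N
W = F × d = 8121.46 × 0.02756 = 223.827 J
In ft·lbf: 223.827 / 1.35582 = 165.086 ft·lbf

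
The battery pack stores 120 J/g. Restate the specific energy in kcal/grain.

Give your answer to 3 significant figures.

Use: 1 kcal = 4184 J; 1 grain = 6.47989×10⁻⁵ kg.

120 J/g ÷ 0.001 kg/g = 120000 J/kg
120000 J/kg ÷ 4184 J/kcal × 6.47989×10⁻⁵ kg/grain = 0.00185848 kcal/grain

0.00186 kcal/grain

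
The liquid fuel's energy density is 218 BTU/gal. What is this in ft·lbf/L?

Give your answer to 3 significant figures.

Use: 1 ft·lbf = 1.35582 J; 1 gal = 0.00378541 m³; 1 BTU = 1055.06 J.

4.48×10⁴ ft·lbf/L

218 BTU/gal × 1055.06 J/BTU ÷ 0.00378541 m³/gal = 6.07604×10⁷ J/m³
6.07604×10⁷ J/m³ ÷ 1.35582 J/ft·lbf × 0.001 m³/L = 44814.5 ft·lbf/L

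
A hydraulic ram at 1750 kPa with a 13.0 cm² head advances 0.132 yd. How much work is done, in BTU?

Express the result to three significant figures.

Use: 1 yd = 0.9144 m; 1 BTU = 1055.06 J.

0.260 BTU

1750 kPa → 1.75×10⁶ Pa
13.0 cm² → 0.0013 m²
F = P × A = 1.75×10⁶ × 0.0013 = 2275 N
0.132 yd → 0.120701 m
W = F × d = 2275 × 0.120701 = 274.595 J
In BTU: 274.595 / 1055.06 = 0.260265 BTU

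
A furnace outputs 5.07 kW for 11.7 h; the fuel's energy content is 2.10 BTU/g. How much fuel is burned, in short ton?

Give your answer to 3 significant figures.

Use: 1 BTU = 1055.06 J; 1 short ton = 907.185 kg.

0.106 short ton

5.07 kW → 5070 W
11.7 h → 42120 s
E = P × t = 5070 × 42120 = 2.13548×10⁸ J
2.10 BTU/g → 2.21563×10⁶ J/kg
m = E / e_s = 2.13548×10⁸ / 2.21563×10⁶ = 96.3825 kg
In short ton: 96.3825 / 907.185 = 0.106243 short ton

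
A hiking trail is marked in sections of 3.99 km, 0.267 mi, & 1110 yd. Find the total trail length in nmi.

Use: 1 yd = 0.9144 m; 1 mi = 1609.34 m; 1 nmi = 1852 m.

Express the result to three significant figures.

3.99 km × 1000 → 3990 m
0.267 mi × 1609.34 → 429.694 m
1110 yd × 0.9144 → 1014.98 m
Total: 3990 + 429.694 + 1014.98 = 5434.67 m
In nmi: 5434.67 / 1852 = 2.93449 nmi

2.93 nmi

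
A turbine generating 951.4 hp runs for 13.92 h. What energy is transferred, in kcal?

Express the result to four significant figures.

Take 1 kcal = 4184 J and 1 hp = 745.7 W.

951.4 hp × 745.7 → 709459 W
13.92 h × 3600 → 50112 s
E = P × t = 709459 W × 50112 s = 3.55524×10¹⁰ J
3.55524×10¹⁰ J ÷ (4184 J/kcal) = 8.49723×10⁶ kcal

8.497×10⁶ kcal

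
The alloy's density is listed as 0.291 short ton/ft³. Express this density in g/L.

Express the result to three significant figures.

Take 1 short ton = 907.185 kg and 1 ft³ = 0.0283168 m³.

0.291 short ton/ft³ × 907.185 kg/short ton ÷ 0.0283168 m³/ft³ = 9322.76 kg/m³
9322.76 kg/m³ ÷ 0.001 kg/g × 0.001 m³/L = 9322.76 g/L

9320 g/L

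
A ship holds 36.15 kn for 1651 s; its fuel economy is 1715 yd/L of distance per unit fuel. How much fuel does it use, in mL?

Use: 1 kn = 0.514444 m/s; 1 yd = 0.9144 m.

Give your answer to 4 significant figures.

36.15 kn → 18.5972 m/s
d = v × t = 18.5972 × 1651 = 30704 m
1715 yd/L → 1.5682×10⁶ m/m³
V = d / (distance per unit fuel) = 30704 / 1.5682×10⁶ = 0.0195791 m³
In mL: 0.0195791 / 10⁻⁶ = 19579.1 mL

1.958×10⁴ mL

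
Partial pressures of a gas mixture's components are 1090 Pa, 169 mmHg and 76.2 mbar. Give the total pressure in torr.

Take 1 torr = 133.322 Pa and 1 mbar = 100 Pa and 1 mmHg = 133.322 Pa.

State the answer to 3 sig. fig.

234 torr

1090 Pa (already Pa)
169 mmHg × 133.322 = 22531.4 Pa
76.2 mbar × 100 = 7620 Pa
Sum: 1090 + 22531.4 + 7620 = 31241.4 Pa
In torr: 31241.4 / 133.322 = 234.33 torr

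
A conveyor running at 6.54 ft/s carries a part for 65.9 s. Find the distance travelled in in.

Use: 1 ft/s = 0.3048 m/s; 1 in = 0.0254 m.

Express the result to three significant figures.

6.54 ft/s × 0.3048 → 1.99339 m/s
d = v × t = 1.99339 m/s × 65.9 s = 131.364 m
131.364 m ÷ (0.0254 m/in) = 5171.81 in

5170 in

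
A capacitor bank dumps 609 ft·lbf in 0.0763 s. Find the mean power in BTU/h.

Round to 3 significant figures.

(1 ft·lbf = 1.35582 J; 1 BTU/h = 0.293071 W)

609 ft·lbf × 1.35582 = 825.694 J
P = E / t = 825.694 J / 0.0763 s = 10821.7 W
10821.7 W ÷ (0.293071 W/BTU/h) = 36925.2 BTU/h

3.69×10⁴ BTU/h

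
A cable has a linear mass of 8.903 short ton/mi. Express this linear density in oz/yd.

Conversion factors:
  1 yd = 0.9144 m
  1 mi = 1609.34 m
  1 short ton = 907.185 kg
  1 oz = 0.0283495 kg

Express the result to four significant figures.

8.903 short ton/mi × 907.185 kg/short ton ÷ 1609.34 m/mi = 5.01862 kg/m
5.01862 kg/m ÷ 0.0283495 kg/oz × 0.9144 m/yd = 161.873 oz/yd

161.9 oz/yd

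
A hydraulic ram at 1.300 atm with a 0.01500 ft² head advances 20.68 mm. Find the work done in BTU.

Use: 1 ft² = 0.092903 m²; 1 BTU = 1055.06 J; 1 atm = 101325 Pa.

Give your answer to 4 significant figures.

1.300 atm → 131722 Pa
0.01500 ft² → 0.00139354 m²
F = P × A = 131722 × 0.00139354 = 183.56 N
20.68 mm → 0.02068 m
W = F × d = 183.56 × 0.02068 = 3.79602 J
In BTU: 3.79602 / 1055.06 = 0.00359792 BTU

0.003598 BTU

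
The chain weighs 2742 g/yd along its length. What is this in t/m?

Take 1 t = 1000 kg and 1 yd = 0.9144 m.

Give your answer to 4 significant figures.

2742 g/yd × 0.001 kg/g ÷ 0.9144 m/yd = 2.99869 kg/m
2.99869 kg/m ÷ 1000 kg/t = 0.00299869 t/m

0.002999 t/m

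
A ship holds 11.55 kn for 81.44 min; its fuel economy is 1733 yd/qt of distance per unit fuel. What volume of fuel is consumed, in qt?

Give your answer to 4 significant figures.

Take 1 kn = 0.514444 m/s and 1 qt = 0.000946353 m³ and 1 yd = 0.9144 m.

11.55 kn → 5.94183 m/s
81.44 min → 4886.4 s
d = v × t = 5.94183 × 4886.4 = 29034.2 m
1733 yd/qt → 1.67449×10⁶ m/m³
V = d / (distance per unit fuel) = 29034.2 / 1.67449×10⁶ = 0.0173391 m³
In qt: 0.0173391 / 0.000946353 = 18.322 qt

18.32 qt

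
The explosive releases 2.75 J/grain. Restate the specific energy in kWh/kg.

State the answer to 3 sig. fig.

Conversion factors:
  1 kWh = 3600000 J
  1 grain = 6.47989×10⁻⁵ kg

2.75 J/grain ÷ 6.47989×10⁻⁵ kg/grain = 42439 J/kg
42439 J/kg ÷ 3600000 J/kWh = 0.0117886 kWh/kg

0.0118 kWh/kg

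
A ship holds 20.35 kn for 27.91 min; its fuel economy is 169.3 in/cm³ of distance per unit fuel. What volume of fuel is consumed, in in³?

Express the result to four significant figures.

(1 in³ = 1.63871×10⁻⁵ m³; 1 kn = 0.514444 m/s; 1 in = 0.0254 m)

20.35 kn → 10.4689 m/s
27.91 min → 1674.6 s
d = v × t = 10.4689 × 1674.6 = 17531.2 m
169.3 in/cm³ → 4.30022×10⁶ m/m³
V = d / (distance per unit fuel) = 17531.2 / 4.30022×10⁶ = 0.00407681 m³
In in³: 0.00407681 / 1.63871×10⁻⁵ = 248.782 in³

248.8 in³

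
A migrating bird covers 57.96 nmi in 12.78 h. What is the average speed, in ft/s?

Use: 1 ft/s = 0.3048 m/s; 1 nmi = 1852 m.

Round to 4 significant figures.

7.655 ft/s

57.96 nmi × 1852 → 107342 m
12.78 h × 3600 → 46008 s
v = d / t = 107342 m / 46008 s = 2.33312 m/s
2.33312 m/s ÷ (0.3048 m/s/ft/s) = 7.65459 ft/s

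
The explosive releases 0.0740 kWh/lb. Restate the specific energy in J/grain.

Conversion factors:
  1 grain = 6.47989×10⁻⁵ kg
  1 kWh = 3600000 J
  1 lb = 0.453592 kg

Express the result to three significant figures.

38.1 J/grain

0.0740 kWh/lb × 3600000 J/kWh ÷ 0.453592 kg/lb = 587312 J/kg
587312 J/kg × 6.47989×10⁻⁵ kg/grain = 38.0572 J/grain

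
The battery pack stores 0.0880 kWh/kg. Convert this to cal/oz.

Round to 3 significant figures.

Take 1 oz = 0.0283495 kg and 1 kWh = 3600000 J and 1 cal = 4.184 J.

2150 cal/oz

0.0880 kWh/kg × 3600000 J/kWh = 316800 J/kg
316800 J/kg ÷ 4.184 J/cal × 0.0283495 kg/oz = 2146.54 cal/oz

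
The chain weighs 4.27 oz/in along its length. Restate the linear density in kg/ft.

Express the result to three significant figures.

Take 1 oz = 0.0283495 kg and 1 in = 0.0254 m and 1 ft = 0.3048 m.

1.45 kg/ft

4.27 oz/in × 0.0283495 kg/oz ÷ 0.0254 m/in = 4.76584 kg/m
4.76584 kg/m × 0.3048 m/ft = 1.45263 kg/ft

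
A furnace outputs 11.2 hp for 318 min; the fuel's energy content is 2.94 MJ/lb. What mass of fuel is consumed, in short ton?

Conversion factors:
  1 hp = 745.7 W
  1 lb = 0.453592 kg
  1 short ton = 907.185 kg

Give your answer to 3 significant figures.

11.2 hp → 8351.84 W
318 min → 19080 s
E = P × t = 8351.84 × 19080 = 1.59353×10⁸ J
2.94 MJ/lb → 6.4816×10⁶ J/kg
m = E / e_s = 1.59353×10⁸ / 6.4816×10⁶ = 24.5854 kg
In short ton: 24.5854 / 907.185 = 0.0271008 short ton

0.0271 short ton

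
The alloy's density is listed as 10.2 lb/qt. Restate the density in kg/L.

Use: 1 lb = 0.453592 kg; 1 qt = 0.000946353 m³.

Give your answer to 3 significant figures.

4.89 kg/L

10.2 lb/qt × 0.453592 kg/lb ÷ 0.000946353 m³/qt = 4888.91 kg/m³
4888.91 kg/m³ × 0.001 m³/L = 4.88891 kg/L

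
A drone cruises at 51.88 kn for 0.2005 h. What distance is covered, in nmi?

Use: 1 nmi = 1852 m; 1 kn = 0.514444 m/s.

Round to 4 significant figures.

51.88 kn × 0.514444 → 26.6894 m/s
0.2005 h × 3600 → 721.8 s
d = v × t = 26.6894 m/s × 721.8 s = 19264.4 m
19264.4 m ÷ (1852 m/nmi) = 10.4019 nmi

10.40 nmi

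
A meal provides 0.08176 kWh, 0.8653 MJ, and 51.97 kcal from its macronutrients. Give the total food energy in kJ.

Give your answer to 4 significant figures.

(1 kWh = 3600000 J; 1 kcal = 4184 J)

1377 kJ

0.08176 kWh × 3600000 = 294336 J
0.8653 MJ × 1000000 = 865300 J
51.97 kcal × 4184 = 217442 J
Sum: 294336 + 865300 + 217442 = 1.37708×10⁶ J
In kJ: 1.37708×10⁶ / 1000 = 1377.08 kJ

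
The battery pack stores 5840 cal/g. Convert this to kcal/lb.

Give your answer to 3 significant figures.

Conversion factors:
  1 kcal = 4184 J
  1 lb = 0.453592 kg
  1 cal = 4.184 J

2650 kcal/lb

5840 cal/g × 4.184 J/cal ÷ 0.001 kg/g = 2.44346×10⁷ J/kg
2.44346×10⁷ J/kg ÷ 4184 J/kcal × 0.453592 kg/lb = 2648.98 kcal/lb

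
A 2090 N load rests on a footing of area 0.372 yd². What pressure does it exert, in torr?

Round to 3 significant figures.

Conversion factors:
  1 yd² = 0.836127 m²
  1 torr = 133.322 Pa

50.4 torr

0.372 yd² × 0.836127 = 0.311039 m²
P = F / A = 2090 N / 0.311039 m² = 6719.41 Pa
6719.41 Pa ÷ (133.322 Pa/torr) = 50.3999 torr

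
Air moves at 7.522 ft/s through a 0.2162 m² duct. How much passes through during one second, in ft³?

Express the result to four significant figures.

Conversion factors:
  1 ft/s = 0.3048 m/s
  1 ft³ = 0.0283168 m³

17.50 ft³

7.522 ft/s × 0.3048 → 2.29271 m/s
V = v × A × t = 2.29271 m/s × 0.2162 m² × 1 s = 0.495684 m³
0.495684 m³ ÷ (0.0283168 m³/ft³) = 17.5049 ft³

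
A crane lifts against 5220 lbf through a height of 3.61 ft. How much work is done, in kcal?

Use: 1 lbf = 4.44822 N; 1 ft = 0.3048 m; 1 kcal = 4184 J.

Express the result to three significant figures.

5220 lbf × 4.44822 → 23219.7 N
3.61 ft × 0.3048 → 1.10033 m
W = F × d = 23219.7 N × 1.10033 m = 25549.3 J
25549.3 J ÷ (4184 J/kcal) = 6.10643 kcal

6.11 kcal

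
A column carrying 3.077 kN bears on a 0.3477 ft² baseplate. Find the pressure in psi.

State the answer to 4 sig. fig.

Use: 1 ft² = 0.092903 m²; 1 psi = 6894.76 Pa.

3.077 kN × 1000 = 3077 N
0.3477 ft² × 0.092903 = 0.0323024 m²
P = F / A = 3077 N / 0.0323024 m² = 95256.1 Pa
95256.1 Pa ÷ (6894.76 Pa/psi) = 13.8157 psi

13.82 psi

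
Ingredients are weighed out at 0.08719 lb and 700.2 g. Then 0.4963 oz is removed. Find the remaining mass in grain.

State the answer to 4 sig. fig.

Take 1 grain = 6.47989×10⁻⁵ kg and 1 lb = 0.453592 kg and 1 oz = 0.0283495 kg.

0.08719 lb × 0.453592 = 0.0395487 kg
700.2 g × 0.001 = 0.7002 kg
0.4963 oz × 0.0283495 = 0.0140699 kg
Net: 0.0395487 + 0.7002 − 0.0140699 = 0.725679 kg
In grain: 0.725679 / 6.47989×10⁻⁵ = 11198.9 grain

1.120×10⁴ grain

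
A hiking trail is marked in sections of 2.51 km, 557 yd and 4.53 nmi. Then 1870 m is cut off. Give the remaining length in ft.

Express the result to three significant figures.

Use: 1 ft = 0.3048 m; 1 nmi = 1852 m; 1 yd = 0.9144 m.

2.51 km × 1000 → 2510 m
557 yd × 0.9144 → 509.321 m
4.53 nmi × 1852 → 8389.56 m
1870 m (already m)
Result: 2510 + 509.321 + 8389.56 − 1870 = 9538.88 m
In ft: 9538.88 / 0.3048 = 31295.5 ft

3.13×10⁴ ft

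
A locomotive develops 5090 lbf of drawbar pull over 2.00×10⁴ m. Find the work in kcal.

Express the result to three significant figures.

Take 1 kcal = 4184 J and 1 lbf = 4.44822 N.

5090 lbf × 4.44822 → 22641.4 N
W = F × d = 22641.4 N × 20000 m = 4.52828×10⁸ J
4.52828×10⁸ J ÷ (4184 J/kcal) = 108228 kcal

1.08×10⁵ kcal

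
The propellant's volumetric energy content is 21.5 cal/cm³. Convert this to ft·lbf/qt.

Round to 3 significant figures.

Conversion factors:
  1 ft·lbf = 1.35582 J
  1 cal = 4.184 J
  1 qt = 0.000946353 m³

6.28×10⁴ ft·lbf/qt

21.5 cal/cm³ × 4.184 J/cal ÷ 10⁻⁶ m³/cm³ = 8.9956×10⁷ J/m³
8.9956×10⁷ J/m³ ÷ 1.35582 J/ft·lbf × 0.000946353 m³/qt = 62788.7 ft·lbf/qt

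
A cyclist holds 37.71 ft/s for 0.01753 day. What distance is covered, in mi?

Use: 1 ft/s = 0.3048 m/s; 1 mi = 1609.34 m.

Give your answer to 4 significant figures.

37.71 ft/s × 0.3048 → 11.494 m/s
0.01753 day × 86400 → 1514.59 s
d = v × t = 11.494 m/s × 1514.59 s = 17408.7 m
17408.7 m ÷ (1609.34 m/mi) = 10.8173 mi

10.82 mi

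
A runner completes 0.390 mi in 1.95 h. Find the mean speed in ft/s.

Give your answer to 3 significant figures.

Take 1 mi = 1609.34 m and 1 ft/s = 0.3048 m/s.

0.293 ft/s

0.390 mi × 1609.34 → 627.643 m
1.95 h × 3600 → 7020 s
v = d / t = 627.643 m / 7020 s = 0.0894078 m/s
0.0894078 m/s ÷ (0.3048 m/s/ft/s) = 0.293333 ft/s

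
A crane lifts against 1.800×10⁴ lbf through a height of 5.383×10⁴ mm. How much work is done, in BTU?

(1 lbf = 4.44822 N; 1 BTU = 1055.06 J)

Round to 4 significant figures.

1.800×10⁴ lbf × 4.44822 = 80068 N
5.383×10⁴ mm × 0.001 = 53.83 m
W = F × d = 80068 N × 53.83 m = 4.31006×10⁶ J
4.31006×10⁶ J ÷ (1055.06 J/BTU) = 4085.13 BTU

4085 BTU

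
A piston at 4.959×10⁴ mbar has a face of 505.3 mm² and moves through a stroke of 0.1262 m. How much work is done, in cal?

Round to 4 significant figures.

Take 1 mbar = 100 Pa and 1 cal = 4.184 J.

4.959×10⁴ mbar → 4.959×10⁶ Pa
505.3 mm² → 5.053×10⁻⁴ m²
F = P × A = 4.959×10⁶ × 5.053×10⁻⁴ = 2505.78 N
W = F × d = 2505.78 × 0.1262 = 316.229 J
In cal: 316.229 / 4.184 = 75.5805 cal

75.58 cal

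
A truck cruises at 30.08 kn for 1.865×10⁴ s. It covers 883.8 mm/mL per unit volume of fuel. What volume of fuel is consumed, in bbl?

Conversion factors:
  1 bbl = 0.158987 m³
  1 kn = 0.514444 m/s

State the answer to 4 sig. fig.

2.054 bbl

30.08 kn → 15.4745 m/s
d = v × t = 15.4745 × 18650 = 288599 m
883.8 mm/mL → 883800 m/m³
V = d / (distance per unit fuel) = 288599 / 883800 = 0.326543 m³
In bbl: 0.326543 / 0.158987 = 2.0539 bbl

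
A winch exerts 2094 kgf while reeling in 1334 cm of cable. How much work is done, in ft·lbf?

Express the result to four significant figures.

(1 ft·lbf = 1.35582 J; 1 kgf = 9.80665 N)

2094 kgf × 9.80665 → 20535.1 N
1334 cm × 0.01 → 13.34 m
W = F × d = 20535.1 N × 13.34 m = 273938 J
273938 J ÷ (1.35582 J/ft·lbf) = 202046 ft·lbf

2.020×10⁵ ft·lbf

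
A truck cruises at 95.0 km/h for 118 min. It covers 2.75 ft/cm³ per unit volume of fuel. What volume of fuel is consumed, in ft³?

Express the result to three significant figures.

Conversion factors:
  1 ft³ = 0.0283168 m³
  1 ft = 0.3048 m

95.0 km/h → 26.3889 m/s
118 min → 7080 s
d = v × t = 26.3889 × 7080 = 186833 m
2.75 ft/cm³ → 838200 m/m³
V = d / (distance per unit fuel) = 186833 / 838200 = 0.222898 m³
In ft³: 0.222898 / 0.0283168 = 7.87158 ft³

7.87 ft³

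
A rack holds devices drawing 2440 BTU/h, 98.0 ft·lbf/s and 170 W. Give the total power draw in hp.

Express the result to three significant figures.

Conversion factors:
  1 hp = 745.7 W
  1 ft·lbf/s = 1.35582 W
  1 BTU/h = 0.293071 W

1.37 hp

2440 BTU/h × 0.293071 → 715.093 W
98.0 ft·lbf/s × 1.35582 → 132.87 W
170 W (already W)
Combined: 715.093 + 132.87 + 170 = 1017.96 W
In hp: 1017.96 / 745.7 = 1.36511 hp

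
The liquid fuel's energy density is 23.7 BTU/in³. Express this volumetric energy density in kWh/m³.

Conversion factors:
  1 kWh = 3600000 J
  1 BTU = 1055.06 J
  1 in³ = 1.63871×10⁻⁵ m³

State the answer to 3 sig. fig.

424 kWh/m³

23.7 BTU/in³ × 1055.06 J/BTU ÷ 1.63871×10⁻⁵ m³/in³ = 1.52589×10⁹ J/m³
1.52589×10⁹ J/m³ ÷ 3600000 J/kWh = 423.858 kWh/m³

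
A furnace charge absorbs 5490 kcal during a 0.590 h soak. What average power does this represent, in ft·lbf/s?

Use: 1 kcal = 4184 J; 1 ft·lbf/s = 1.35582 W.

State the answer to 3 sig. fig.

7980 ft·lbf/s

5490 kcal × 4184 = 2.29702×10⁷ J
0.590 h × 3600 = 2124 s
P = E / t = 2.29702×10⁷ J / 2124 s = 10814.6 W
10814.6 W ÷ (1.35582 W/ft·lbf/s) = 7976.43 ft·lbf/s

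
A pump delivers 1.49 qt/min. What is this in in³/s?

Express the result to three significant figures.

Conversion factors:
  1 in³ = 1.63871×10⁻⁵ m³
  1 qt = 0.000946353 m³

1.49 qt/min × 0.000946353 m³/qt ÷ 60 s/min = 2.35011×10⁻⁵ m³/s
2.35011×10⁻⁵ m³/s ÷ 1.63871×10⁻⁵ m³/in³ = 1.43412 in³/s

1.43 in³/s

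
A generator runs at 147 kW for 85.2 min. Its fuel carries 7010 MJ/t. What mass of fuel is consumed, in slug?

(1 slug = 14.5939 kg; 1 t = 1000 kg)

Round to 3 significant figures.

7.35 slug

147 kW → 147000 W
85.2 min → 5112 s
E = P × t = 147000 × 5112 = 7.51464×10⁸ J
7010 MJ/t → 7.01×10⁶ J/kg
m = E / e_s = 7.51464×10⁸ / 7.01×10⁶ = 107.199 kg
In slug: 107.199 / 14.5939 = 7.34547 slug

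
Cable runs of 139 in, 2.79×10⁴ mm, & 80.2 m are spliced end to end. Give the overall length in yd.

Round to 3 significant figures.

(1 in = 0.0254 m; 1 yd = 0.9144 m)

139 in × 0.0254 = 3.5306 m
2.79×10⁴ mm × 0.001 = 27.9 m
80.2 m (already m)
Combined: 3.5306 + 27.9 + 80.2 = 111.631 m
In yd: 111.631 / 0.9144 = 122.081 yd

122 yd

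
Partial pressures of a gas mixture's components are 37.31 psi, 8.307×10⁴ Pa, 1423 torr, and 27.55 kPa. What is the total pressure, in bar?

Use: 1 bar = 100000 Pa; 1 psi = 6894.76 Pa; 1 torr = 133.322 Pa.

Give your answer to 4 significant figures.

5.576 bar

37.31 psi × 6894.76 = 257243 Pa
8.307×10⁴ Pa (already Pa)
1423 torr × 133.322 = 189717 Pa
27.55 kPa × 1000 = 27550 Pa
Total: 257243 + 83070 + 189717 + 27550 = 557580 Pa
In bar: 557580 / 100000 = 5.5758 bar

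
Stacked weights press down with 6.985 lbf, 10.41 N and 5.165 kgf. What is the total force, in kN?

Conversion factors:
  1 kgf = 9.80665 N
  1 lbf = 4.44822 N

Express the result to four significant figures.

0.09213 kN

6.985 lbf × 4.44822 = 31.0708 N
10.41 N (already N)
5.165 kgf × 9.80665 = 50.6513 N
Total: 31.0708 + 10.41 + 50.6513 = 92.1321 N
In kN: 92.1321 / 1000 = 0.0921321 kN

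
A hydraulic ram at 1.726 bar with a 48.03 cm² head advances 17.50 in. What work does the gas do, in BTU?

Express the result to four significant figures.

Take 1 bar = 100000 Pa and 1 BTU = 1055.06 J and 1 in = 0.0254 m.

1.726 bar → 172600 Pa
48.03 cm² → 0.004803 m²
F = P × A = 172600 × 0.004803 = 828.998 N
17.50 in → 0.4445 m
W = F × d = 828.998 × 0.4445 = 368.49 J
In BTU: 368.49 / 1055.06 = 0.34926 BTU

0.3493 BTU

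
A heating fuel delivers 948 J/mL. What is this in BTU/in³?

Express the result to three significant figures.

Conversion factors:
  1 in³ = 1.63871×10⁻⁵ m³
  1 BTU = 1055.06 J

948 J/mL ÷ 10⁻⁶ m³/mL = 9.48×10⁸ J/m³
9.48×10⁸ J/m³ ÷ 1055.06 J/BTU × 1.63871×10⁻⁵ m³/in³ = 14.7243 BTU/in³

14.7 BTU/in³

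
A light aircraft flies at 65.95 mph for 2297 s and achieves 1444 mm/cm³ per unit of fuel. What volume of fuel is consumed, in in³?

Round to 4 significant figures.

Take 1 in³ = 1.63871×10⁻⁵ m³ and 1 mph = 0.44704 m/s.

65.95 mph → 29.4823 m/s
d = v × t = 29.4823 × 2297 = 67720.8 m
1444 mm/cm³ → 1.444×10⁶ m/m³
V = d / (distance per unit fuel) = 67720.8 / 1.444×10⁶ = 0.0468981 m³
In in³: 0.0468981 / 1.63871×10⁻⁵ = 2861.89 in³

2862 in³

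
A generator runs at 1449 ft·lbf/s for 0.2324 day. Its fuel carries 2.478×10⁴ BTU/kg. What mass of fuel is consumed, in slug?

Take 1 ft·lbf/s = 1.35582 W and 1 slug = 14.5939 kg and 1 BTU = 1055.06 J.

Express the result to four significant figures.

1449 ft·lbf/s → 1964.58 W
0.2324 day → 20079.4 s
E = P × t = 1964.58 × 20079.4 = 3.94476×10⁷ J
2.478×10⁴ BTU/kg → 2.61444×10⁷ J/kg
m = E / e_s = 3.94476×10⁷ / 2.61444×10⁷ = 1.50884 kg
In slug: 1.50884 / 14.5939 = 0.103388 slug

0.1034 slug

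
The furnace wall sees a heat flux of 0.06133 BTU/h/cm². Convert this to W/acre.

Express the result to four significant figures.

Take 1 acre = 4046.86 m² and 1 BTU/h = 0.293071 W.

0.06133 BTU/h/cm² × 0.293071 W/BTU/h ÷ 0.0001 m²/cm² = 179.74 W/m²
179.74 W/m² × 4046.86 m²/acre = 727383 W/acre

7.274×10⁵ W/acre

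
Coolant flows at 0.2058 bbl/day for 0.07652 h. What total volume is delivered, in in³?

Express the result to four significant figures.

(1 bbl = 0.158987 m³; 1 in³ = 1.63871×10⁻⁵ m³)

0.2058 bbl/day → 3.78698×10⁻⁷ m³/s
0.07652 h → 275.472 s
V = Q × t = 3.78698×10⁻⁷ × 275.472 = 1.04321×10⁻⁴ m³
In in³: 1.04321×10⁻⁴ / 1.63871×10⁻⁵ = 6.36604 in³

6.366 in³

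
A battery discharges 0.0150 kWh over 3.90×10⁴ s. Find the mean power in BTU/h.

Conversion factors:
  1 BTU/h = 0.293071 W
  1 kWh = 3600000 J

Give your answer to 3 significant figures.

0.0150 kWh × 3600000 → 54000 J
P = E / t = 54000 J / 39000 s = 1.38462 W
1.38462 W ÷ (0.293071 W/BTU/h) = 4.72452 BTU/h

4.72 BTU/h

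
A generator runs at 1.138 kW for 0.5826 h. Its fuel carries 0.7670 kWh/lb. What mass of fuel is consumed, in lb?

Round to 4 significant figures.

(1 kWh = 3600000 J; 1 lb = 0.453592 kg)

1.138 kW → 1138 W
0.5826 h → 2097.36 s
E = P × t = 1138 × 2097.36 = 2.3868×10⁶ J
0.7670 kWh/lb → 6.08741×10⁶ J/kg
m = E / e_s = 2.3868×10⁶ / 6.08741×10⁶ = 0.392088 kg
In lb: 0.392088 / 0.453592 = 0.864407 lb

0.8644 lb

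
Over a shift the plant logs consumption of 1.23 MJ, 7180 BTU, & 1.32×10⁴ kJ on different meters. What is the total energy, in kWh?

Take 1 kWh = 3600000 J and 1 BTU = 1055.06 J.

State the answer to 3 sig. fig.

1.23 MJ × 1000000 → 1.23×10⁶ J
7180 BTU × 1055.06 → 7.57533×10⁶ J
1.32×10⁴ kJ × 1000 → 1.32×10⁷ J
Sum: 1.23×10⁶ + 7.57533×10⁶ + 1.32×10⁷ = 2.20053×10⁷ J
In kWh: 2.20053×10⁷ / 3600000 = 6.11258 kWh

6.11 kWh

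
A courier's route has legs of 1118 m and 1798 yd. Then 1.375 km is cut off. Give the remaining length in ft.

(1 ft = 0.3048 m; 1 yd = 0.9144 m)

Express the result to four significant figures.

1118 m (already m)
1798 yd × 0.9144 → 1644.09 m
1.375 km × 1000 → 1375 m
Sum: 1118 + 1644.09 − 1375 = 1387.09 m
In ft: 1387.09 / 0.3048 = 4550.82 ft

4551 ft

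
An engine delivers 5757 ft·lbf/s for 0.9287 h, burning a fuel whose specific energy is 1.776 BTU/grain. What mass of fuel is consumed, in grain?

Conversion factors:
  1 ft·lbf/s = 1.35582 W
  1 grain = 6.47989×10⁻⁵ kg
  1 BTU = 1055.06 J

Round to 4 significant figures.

1.393×10⁴ grain

5757 ft·lbf/s → 7805.46 W
0.9287 h → 3343.32 s
E = P × t = 7805.46 × 3343.32 = 2.60962×10⁷ J
1.776 BTU/grain → 2.8917×10⁷ J/kg
m = E / e_s = 2.60962×10⁷ / 2.8917×10⁷ = 0.902452 kg
In grain: 0.902452 / 6.47989×10⁻⁵ = 13927 grain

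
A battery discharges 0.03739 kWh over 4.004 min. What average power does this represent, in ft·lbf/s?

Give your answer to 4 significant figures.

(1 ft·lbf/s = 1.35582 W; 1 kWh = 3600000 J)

413.2 ft·lbf/s

0.03739 kWh × 3600000 → 134604 J
4.004 min × 60 → 240.24 s
P = E / t = 134604 J / 240.24 s = 560.29 W
560.29 W ÷ (1.35582 W/ft·lbf/s) = 413.248 ft·lbf/s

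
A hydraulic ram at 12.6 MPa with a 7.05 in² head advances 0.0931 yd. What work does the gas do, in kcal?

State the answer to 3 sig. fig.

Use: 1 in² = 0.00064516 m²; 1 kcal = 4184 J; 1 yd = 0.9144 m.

1.17 kcal

12.6 MPa → 1.26×10⁷ Pa
7.05 in² → 0.00454838 m²
F = P × A = 1.26×10⁷ × 0.00454838 = 57309.6 N
0.0931 yd → 0.0851306 m
W = F × d = 57309.6 × 0.0851306 = 4878.8 J
In kcal: 4878.8 / 4184 = 1.16606 kcal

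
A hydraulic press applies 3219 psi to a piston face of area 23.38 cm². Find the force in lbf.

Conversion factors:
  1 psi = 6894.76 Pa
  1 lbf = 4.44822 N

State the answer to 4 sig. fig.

1.167×10⁴ lbf

3219 psi × 6894.76 → 2.21942×10⁷ Pa
23.38 cm² × 0.0001 → 0.002338 m²
F = P × A = 2.21942×10⁷ Pa × 0.002338 m² = 51890 N
51890 N ÷ (4.44822 N/lbf) = 11665.3 lbf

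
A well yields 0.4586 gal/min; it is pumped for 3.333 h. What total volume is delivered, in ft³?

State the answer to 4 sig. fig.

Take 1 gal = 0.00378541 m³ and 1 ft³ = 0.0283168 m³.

0.4586 gal/min → 2.89332×10⁻⁵ m³/s
3.333 h → 11998.8 s
V = Q × t = 2.89332×10⁻⁵ × 11998.8 = 0.347164 m³
In ft³: 0.347164 / 0.0283168 = 12.26 ft³

12.26 ft³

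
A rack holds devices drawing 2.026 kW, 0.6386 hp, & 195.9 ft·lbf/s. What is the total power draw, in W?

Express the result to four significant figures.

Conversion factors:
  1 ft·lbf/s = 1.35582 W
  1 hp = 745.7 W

2.026 kW × 1000 = 2026 W
0.6386 hp × 745.7 = 476.204 W
195.9 ft·lbf/s × 1.35582 = 265.605 W
Combined: 2026 + 476.204 + 265.605 = 2767.81 W

2768 W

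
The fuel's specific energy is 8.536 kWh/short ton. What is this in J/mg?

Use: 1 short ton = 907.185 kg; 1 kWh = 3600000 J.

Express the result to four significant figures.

8.536 kWh/short ton × 3600000 J/kWh ÷ 907.185 kg/short ton = 33873.6 J/kg
33873.6 J/kg × 10⁻⁶ kg/mg = 0.0338736 J/mg

0.03387 J/mg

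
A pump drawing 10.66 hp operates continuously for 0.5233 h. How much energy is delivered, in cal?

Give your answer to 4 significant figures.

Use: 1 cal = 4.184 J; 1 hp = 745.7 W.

10.66 hp × 745.7 → 7949.16 W
0.5233 h × 3600 → 1883.88 s
E = P × t = 7949.16 W × 1883.88 s = 1.49753×10⁷ J
1.49753×10⁷ J ÷ (4.184 J/cal) = 3.57918×10⁶ cal

3.579×10⁶ cal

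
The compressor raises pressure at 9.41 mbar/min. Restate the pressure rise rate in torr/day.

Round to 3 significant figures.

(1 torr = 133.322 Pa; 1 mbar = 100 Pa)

9.41 mbar/min × 100 Pa/mbar ÷ 60 s/min = 15.6833 Pa/s
15.6833 Pa/s ÷ 133.322 Pa/torr × 86400 s/day = 10163.6 torr/day

1.02×10⁴ torr/day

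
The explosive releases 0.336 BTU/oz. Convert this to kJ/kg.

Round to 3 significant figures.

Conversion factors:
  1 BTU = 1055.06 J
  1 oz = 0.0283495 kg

12.5 kJ/kg

0.336 BTU/oz × 1055.06 J/BTU ÷ 0.0283495 kg/oz = 12504.6 J/kg
12504.6 J/kg ÷ 1000 J/kJ = 12.5046 kJ/kg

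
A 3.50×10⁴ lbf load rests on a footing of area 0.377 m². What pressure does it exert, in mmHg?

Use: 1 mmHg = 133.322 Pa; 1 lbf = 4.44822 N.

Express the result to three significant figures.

3.50×10⁴ lbf × 4.44822 → 155688 N
P = F / A = 155688 N / 0.377 m² = 412966 Pa
412966 Pa ÷ (133.322 Pa/mmHg) = 3097.51 mmHg

3100 mmHg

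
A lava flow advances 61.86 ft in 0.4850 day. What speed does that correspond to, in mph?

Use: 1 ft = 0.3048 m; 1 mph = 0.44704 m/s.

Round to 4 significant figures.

61.86 ft × 0.3048 = 18.8549 m
0.4850 day × 86400 = 41904 s
v = d / t = 18.8549 m / 41904 s = 4.49955×10⁻⁴ m/s
4.49955×10⁻⁴ m/s ÷ (0.44704 m/s/mph) = 0.00100652 mph

0.001007 mph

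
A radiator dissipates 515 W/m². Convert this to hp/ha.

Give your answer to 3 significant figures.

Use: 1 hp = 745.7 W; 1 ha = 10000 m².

515 W/m² is already 515 W/m²
515 W/m² ÷ 745.7 W/hp × 10000 m²/ha = 6906.26 hp/ha

6910 hp/ha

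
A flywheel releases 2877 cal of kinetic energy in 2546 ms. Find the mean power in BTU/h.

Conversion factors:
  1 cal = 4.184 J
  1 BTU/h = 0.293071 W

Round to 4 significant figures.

1.613×10⁴ BTU/h

2877 cal × 4.184 = 12037.4 J
2546 ms × 0.001 = 2.546 s
P = E / t = 12037.4 J / 2.546 s = 4727.97 W
4727.97 W ÷ (0.293071 W/BTU/h) = 16132.5 BTU/h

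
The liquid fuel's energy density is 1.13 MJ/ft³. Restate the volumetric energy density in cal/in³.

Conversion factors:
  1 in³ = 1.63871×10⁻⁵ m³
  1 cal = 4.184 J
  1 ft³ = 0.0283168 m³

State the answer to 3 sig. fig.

1.13 MJ/ft³ × 1000000 J/MJ ÷ 0.0283168 m³/ft³ = 3.99056×10⁷ J/m³
3.99056×10⁷ J/m³ ÷ 4.184 J/cal × 1.63871×10⁻⁵ m³/in³ = 156.295 cal/in³

156 cal/in³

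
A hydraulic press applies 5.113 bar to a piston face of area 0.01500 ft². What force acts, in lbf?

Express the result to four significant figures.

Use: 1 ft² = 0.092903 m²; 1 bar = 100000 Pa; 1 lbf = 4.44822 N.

160.2 lbf

5.113 bar × 100000 → 511300 Pa
0.01500 ft² × 0.092903 → 0.00139354 m²
F = P × A = 511300 Pa × 0.00139354 m² = 712.517 N
712.517 N ÷ (4.44822 N/lbf) = 160.18 lbf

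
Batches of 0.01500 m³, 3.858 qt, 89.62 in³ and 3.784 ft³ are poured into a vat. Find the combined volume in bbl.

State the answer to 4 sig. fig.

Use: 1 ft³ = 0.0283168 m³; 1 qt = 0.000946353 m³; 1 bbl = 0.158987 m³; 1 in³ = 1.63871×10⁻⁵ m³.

0.01500 m³ (already m³)
3.858 qt × 0.000946353 = 0.00365103 m³
89.62 in³ × 1.63871×10⁻⁵ = 0.00146861 m³
3.784 ft³ × 0.0283168 = 0.107151 m³
Sum: 0.015 + 0.00365103 + 0.00146861 + 0.107151 = 0.127271 m³
In bbl: 0.127271 / 0.158987 = 0.800512 bbl

0.8005 bbl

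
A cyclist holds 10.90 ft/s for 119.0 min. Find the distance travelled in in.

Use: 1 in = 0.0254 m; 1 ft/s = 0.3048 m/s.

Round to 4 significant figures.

9.339×10⁵ in

10.90 ft/s × 0.3048 = 3.32232 m/s
119.0 min × 60 = 7140 s
d = v × t = 3.32232 m/s × 7140 s = 23721.4 m
23721.4 m ÷ (0.0254 m/in) = 933913 in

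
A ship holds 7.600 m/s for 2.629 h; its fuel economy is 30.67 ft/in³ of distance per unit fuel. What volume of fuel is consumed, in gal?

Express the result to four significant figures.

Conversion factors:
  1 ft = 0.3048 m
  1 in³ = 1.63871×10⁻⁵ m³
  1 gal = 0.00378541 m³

2.629 h → 9464.4 s
d = v × t = 7.6 × 9464.4 = 71929.4 m
30.67 ft/in³ → 570462 m/m³
V = d / (distance per unit fuel) = 71929.4 / 570462 = 0.12609 m³
In gal: 0.12609 / 0.00378541 = 33.3095 gal

33.31 gal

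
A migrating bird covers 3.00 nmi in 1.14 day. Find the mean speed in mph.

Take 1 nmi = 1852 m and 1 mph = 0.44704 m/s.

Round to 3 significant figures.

0.126 mph

3.00 nmi × 1852 = 5556 m
1.14 day × 86400 = 98496 s
v = d / t = 5556 m / 98496 s = 0.0564084 m/s
0.0564084 m/s ÷ (0.44704 m/s/mph) = 0.126182 mph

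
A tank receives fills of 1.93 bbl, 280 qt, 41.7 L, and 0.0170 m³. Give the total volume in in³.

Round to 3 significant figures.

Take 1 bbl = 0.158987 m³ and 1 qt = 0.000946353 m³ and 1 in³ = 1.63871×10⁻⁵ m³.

1.93 bbl × 0.158987 → 0.306845 m³
280 qt × 0.000946353 → 0.264979 m³
41.7 L × 0.001 → 0.0417 m³
0.0170 m³ (already m³)
Sum: 0.306845 + 0.264979 + 0.0417 + 0.017 = 0.630524 m³
In in³: 0.630524 / 1.63871×10⁻⁵ = 38476.9 in³

3.85×10⁴ in³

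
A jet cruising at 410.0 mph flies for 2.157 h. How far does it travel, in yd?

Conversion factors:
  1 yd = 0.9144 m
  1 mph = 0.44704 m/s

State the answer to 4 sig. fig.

1.556×10⁶ yd

410.0 mph × 0.44704 = 183.286 m/s
2.157 h × 3600 = 7765.2 s
d = v × t = 183.286 m/s × 7765.2 s = 1.42325×10⁶ m
1.42325×10⁶ m ÷ (0.9144 m/yd) = 1.55649×10⁶ yd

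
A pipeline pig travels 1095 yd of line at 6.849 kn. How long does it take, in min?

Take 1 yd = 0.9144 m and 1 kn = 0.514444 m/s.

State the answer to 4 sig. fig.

1095 yd × 0.9144 → 1001.27 m
6.849 kn × 0.514444 → 3.52343 m/s
t = d / v = 1001.27 m / 3.52343 m/s = 284.175 s
284.175 s ÷ (60 s/min) = 4.73625 min

4.736 min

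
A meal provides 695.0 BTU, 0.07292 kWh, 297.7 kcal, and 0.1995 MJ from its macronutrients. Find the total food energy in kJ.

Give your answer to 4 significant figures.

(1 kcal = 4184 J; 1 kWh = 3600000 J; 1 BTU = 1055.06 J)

695.0 BTU × 1055.06 → 733267 J
0.07292 kWh × 3600000 → 262512 J
297.7 kcal × 4184 → 1.24558×10⁶ J
0.1995 MJ × 1000000 → 199500 J
Combined: 733267 + 262512 + 1.24558×10⁶ + 199500 = 2.44086×10⁶ J
In kJ: 2.44086×10⁶ / 1000 = 2440.86 kJ

2441 kJ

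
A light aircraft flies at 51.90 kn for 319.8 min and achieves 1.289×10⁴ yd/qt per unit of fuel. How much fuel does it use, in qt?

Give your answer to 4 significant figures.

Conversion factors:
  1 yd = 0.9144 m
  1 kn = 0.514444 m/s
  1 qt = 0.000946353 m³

43.47 qt

51.90 kn → 26.6996 m/s
319.8 min → 19188 s
d = v × t = 26.6996 × 19188 = 512312 m
1.289×10⁴ yd/qt → 1.24548×10⁷ m/m³
V = d / (distance per unit fuel) = 512312 / 1.24548×10⁷ = 0.0411337 m³
In qt: 0.0411337 / 0.000946353 = 43.4655 qt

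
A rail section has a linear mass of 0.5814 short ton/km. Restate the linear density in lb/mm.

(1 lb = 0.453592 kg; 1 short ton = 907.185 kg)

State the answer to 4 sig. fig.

0.001163 lb/mm

0.5814 short ton/km × 907.185 kg/short ton ÷ 1000 m/km = 0.527437 kg/m
0.527437 kg/m ÷ 0.453592 kg/lb × 0.001 m/mm = 0.0011628 lb/mm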